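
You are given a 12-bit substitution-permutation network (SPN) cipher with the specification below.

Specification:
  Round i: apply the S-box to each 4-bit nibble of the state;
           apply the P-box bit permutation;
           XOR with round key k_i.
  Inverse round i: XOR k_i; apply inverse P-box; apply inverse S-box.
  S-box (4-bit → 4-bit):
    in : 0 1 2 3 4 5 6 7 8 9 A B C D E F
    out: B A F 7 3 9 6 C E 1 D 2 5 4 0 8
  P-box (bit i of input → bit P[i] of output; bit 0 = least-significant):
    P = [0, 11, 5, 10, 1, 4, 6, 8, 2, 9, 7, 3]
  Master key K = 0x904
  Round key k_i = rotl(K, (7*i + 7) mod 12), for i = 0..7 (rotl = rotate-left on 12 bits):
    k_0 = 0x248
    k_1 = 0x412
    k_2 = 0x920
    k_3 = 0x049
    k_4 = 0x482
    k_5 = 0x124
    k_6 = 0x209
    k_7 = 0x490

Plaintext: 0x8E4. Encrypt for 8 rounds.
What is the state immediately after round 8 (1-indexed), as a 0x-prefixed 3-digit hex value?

s_0 = plaintext = 0x8E4
s_1 = Round(s_0, k_0) = 0x8C1
s_2 = Round(s_1, k_1) = 0xAD8
s_3 = Round(s_2, k_2) = 0x5CC
s_4 = Round(s_3, k_3) = 0x026
s_5 = Round(s_4, k_4) = 0xFFC
s_6 = Round(s_5, k_5) = 0x00D
s_7 = Round(s_6, k_6) = 0x137
s_8 = Round(s_7, k_7) = 0x2EA

0x2EA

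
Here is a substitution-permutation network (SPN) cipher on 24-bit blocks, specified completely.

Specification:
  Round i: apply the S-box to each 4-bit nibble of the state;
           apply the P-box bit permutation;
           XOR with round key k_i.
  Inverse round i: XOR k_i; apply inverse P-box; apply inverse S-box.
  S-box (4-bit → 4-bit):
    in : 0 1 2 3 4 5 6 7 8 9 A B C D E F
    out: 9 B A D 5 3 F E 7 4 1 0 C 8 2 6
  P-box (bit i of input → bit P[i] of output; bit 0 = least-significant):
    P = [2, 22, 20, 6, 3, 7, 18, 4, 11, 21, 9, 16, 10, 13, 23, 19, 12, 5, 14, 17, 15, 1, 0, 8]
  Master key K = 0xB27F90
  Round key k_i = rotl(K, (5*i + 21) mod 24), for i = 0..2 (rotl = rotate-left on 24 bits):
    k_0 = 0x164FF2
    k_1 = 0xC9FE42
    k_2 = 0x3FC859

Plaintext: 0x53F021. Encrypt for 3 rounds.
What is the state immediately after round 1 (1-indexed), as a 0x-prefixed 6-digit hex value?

0xD5B724

s_0 = plaintext = 0x53F021
s_1 = Round(s_0, k_0) = 0xD5B724
s_2 = Round(s_1, k_1) = 0xF8EDF6
s_3 = Round(s_2, k_2) = 0x6AB8BE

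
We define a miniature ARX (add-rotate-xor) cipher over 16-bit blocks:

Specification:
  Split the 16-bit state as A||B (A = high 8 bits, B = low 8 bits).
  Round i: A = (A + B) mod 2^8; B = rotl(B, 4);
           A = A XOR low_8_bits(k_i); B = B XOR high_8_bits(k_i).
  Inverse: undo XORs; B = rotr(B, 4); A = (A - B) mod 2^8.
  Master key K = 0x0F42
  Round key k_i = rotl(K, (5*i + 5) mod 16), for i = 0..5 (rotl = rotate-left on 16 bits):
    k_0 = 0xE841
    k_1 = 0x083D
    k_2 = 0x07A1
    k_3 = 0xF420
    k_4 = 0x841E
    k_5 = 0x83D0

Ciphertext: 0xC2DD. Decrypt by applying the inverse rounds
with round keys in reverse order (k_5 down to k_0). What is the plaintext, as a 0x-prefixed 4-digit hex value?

s_0 = ciphertext = 0xC2DD
s_1 = InvRound(s_0, k_5) = 0x2DE5
s_2 = InvRound(s_1, k_4) = 0x1D16
s_3 = InvRound(s_2, k_3) = 0x0F2E
s_4 = InvRound(s_3, k_2) = 0x1C92
s_5 = InvRound(s_4, k_1) = 0x78A9
s_6 = InvRound(s_5, k_0) = 0x2514

0x2514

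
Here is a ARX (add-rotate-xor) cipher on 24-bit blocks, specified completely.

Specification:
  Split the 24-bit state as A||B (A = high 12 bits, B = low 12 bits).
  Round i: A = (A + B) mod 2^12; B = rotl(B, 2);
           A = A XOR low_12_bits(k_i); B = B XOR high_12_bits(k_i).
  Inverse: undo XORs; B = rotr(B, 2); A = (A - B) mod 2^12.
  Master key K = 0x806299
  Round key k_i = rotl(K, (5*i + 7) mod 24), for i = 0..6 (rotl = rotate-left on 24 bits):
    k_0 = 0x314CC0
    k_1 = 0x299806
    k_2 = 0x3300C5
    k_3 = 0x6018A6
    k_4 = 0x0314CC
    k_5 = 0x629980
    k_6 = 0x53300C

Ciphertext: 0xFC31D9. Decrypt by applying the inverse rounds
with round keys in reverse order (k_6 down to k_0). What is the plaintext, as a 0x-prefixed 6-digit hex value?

0xAF6A21

s_0 = ciphertext = 0xFC31D9
s_1 = InvRound(s_0, k_6) = 0x69593A
s_2 = InvRound(s_1, k_5) = 0xF51FC4
s_3 = InvRound(s_2, k_4) = 0x3A07FD
s_4 = InvRound(s_3, k_3) = 0xA8707F
s_5 = InvRound(s_4, k_2) = 0xD6FCD3
s_6 = InvRound(s_5, k_1) = 0x9D7B92
s_7 = InvRound(s_6, k_0) = 0xAF6A21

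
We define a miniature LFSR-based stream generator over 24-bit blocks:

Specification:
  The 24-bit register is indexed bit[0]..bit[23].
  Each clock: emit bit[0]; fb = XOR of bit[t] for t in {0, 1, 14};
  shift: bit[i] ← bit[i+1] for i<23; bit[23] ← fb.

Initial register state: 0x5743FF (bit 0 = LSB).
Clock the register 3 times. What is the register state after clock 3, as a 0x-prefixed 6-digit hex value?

reg_0 = 0x5743FF
clock 1: out=1, reg = 0xABA1FF
clock 2: out=1, reg = 0x55D0FF
clock 3: out=1, reg = 0xAAE87F

0xAAE87F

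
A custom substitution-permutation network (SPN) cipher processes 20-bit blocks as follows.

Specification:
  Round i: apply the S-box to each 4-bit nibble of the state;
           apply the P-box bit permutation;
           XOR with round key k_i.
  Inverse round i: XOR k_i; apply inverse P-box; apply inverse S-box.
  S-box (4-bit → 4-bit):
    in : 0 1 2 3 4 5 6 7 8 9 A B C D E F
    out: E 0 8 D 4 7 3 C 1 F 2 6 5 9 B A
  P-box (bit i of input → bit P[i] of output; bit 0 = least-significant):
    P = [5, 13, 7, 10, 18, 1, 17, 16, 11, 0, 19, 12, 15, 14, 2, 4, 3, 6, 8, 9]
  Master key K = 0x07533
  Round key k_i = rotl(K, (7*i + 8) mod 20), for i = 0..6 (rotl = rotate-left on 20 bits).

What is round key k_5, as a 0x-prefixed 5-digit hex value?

0x3A998

K = 0x07533
k_0 = rotl(K, (7*0+8) mod 20) = rotl(K, 8) = 0x53307
k_1 = rotl(K, (7*1+8) mod 20) = rotl(K, 15) = 0x983A9
k_2 = rotl(K, (7*2+8) mod 20) = rotl(K, 2) = 0x1D4CC
k_3 = rotl(K, (7*3+8) mod 20) = rotl(K, 9) = 0xA660E
k_4 = rotl(K, (7*4+8) mod 20) = rotl(K, 16) = 0x30753
k_5 = rotl(K, (7*5+8) mod 20) = rotl(K, 3) = 0x3A998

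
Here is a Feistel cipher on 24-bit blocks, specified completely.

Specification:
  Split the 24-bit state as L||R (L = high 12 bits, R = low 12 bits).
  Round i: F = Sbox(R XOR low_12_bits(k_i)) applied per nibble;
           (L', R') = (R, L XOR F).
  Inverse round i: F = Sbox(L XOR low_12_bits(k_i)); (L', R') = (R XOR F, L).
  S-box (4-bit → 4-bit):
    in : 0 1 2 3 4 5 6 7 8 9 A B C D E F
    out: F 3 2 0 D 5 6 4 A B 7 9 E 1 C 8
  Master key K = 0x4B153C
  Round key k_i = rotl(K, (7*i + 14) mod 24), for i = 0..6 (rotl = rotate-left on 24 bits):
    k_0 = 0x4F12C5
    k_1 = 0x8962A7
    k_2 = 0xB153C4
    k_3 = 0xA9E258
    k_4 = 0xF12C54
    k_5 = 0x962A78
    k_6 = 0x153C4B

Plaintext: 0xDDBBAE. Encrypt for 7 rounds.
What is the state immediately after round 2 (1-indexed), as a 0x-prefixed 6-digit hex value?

0x6B269B

s_0 = plaintext = 0xDDBBAE
s_1 = Round(s_0, k_0) = 0xBAE6B2
s_2 = Round(s_1, k_1) = 0x6B269B
s_3 = Round(s_2, k_2) = 0x69B3EA
s_4 = Round(s_3, k_3) = 0x3EA509
s_5 = Round(s_4, k_4) = 0x5098BB
s_6 = Round(s_5, k_5) = 0x8BB7E9
s_7 = Round(s_6, k_6) = 0x7E91C9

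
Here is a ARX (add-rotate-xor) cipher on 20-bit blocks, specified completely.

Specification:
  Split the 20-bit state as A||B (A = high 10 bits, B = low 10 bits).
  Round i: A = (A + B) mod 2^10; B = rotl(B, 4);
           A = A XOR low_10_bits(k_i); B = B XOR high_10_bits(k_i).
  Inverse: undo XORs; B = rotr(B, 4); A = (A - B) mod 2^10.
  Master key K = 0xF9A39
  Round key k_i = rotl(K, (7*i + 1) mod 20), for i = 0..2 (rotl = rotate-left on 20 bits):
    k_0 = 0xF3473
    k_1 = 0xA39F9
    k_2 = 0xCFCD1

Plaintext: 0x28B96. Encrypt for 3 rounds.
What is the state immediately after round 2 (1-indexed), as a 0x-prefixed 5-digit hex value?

s_0 = plaintext = 0x28B96
s_1 = Round(s_0, k_0) = 0x12EA3
s_2 = Round(s_1, k_1) = 0xC5CB4
s_3 = Round(s_2, k_2) = 0xC687D

0xC5CB4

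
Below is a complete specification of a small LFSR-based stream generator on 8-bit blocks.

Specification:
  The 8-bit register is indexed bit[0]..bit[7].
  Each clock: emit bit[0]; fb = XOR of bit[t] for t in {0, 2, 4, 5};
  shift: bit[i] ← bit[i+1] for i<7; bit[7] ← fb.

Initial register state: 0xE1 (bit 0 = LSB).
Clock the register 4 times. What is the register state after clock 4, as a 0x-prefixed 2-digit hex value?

0x0E

reg_0 = 0xE1
clock 1: out=1, reg = 0x70
clock 2: out=0, reg = 0x38
clock 3: out=0, reg = 0x1C
clock 4: out=0, reg = 0x0E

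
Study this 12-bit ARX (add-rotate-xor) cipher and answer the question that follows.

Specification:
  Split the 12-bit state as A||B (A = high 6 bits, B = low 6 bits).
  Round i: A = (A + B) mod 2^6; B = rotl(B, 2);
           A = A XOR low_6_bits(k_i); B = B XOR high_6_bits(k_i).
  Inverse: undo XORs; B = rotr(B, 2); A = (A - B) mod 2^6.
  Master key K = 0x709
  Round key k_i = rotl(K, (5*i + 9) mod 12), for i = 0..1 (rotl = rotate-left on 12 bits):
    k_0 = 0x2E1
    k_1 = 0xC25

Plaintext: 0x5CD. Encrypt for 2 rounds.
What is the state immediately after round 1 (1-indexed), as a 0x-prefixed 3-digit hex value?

0x17F

s_0 = plaintext = 0x5CD
s_1 = Round(s_0, k_0) = 0x17F
s_2 = Round(s_1, k_1) = 0x84F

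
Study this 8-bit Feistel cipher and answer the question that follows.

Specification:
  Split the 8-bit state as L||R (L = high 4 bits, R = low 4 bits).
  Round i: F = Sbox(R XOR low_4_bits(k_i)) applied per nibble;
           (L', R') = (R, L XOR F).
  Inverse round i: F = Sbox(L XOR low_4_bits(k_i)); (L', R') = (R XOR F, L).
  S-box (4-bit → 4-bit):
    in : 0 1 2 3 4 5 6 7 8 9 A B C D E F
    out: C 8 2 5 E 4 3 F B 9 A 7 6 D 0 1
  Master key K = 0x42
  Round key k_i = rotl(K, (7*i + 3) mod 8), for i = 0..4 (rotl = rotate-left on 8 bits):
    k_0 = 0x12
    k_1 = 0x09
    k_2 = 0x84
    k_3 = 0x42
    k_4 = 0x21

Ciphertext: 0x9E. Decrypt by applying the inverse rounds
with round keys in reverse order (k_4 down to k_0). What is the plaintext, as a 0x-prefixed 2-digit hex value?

0x96

s_0 = ciphertext = 0x9E
s_1 = InvRound(s_0, k_4) = 0x59
s_2 = InvRound(s_1, k_3) = 0x65
s_3 = InvRound(s_2, k_2) = 0x76
s_4 = InvRound(s_3, k_1) = 0x67
s_5 = InvRound(s_4, k_0) = 0x96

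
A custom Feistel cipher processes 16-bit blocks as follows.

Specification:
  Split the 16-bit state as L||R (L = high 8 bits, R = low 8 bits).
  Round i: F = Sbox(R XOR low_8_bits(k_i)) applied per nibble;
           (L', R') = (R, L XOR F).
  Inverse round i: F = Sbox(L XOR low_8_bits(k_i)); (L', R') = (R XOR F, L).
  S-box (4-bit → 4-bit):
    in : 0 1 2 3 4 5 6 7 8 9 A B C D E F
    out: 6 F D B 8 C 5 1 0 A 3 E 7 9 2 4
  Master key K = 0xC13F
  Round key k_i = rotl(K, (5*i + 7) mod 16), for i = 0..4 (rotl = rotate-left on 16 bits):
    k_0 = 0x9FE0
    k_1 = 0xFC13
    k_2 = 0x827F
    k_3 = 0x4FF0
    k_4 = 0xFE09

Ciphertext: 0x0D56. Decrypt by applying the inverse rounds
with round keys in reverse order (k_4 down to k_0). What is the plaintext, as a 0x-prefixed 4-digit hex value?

0xA7F1

s_0 = ciphertext = 0x0D56
s_1 = InvRound(s_0, k_4) = 0x3E0D
s_2 = InvRound(s_1, k_3) = 0x7F3E
s_3 = InvRound(s_2, k_2) = 0x587F
s_4 = InvRound(s_3, k_1) = 0xF158
s_5 = InvRound(s_4, k_0) = 0xA7F1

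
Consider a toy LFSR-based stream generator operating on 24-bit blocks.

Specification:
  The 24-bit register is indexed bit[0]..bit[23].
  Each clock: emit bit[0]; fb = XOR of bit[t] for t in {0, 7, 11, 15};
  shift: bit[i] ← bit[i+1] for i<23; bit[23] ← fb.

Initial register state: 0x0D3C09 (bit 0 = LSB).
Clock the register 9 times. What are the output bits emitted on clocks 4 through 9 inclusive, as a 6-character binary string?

reg_0 = 0x0D3C09
clock 1: out=1, reg = 0x069E04
clock 2: out=0, reg = 0x034F02
clock 3: out=0, reg = 0x81A781
clock 4: out=1, reg = 0xC0D3C0
clock 5: out=0, reg = 0x6069E0
clock 6: out=0, reg = 0x3034F0
clock 7: out=0, reg = 0x981A78
clock 8: out=0, reg = 0xCC0D3C
clock 9: out=0, reg = 0xE6069E

100000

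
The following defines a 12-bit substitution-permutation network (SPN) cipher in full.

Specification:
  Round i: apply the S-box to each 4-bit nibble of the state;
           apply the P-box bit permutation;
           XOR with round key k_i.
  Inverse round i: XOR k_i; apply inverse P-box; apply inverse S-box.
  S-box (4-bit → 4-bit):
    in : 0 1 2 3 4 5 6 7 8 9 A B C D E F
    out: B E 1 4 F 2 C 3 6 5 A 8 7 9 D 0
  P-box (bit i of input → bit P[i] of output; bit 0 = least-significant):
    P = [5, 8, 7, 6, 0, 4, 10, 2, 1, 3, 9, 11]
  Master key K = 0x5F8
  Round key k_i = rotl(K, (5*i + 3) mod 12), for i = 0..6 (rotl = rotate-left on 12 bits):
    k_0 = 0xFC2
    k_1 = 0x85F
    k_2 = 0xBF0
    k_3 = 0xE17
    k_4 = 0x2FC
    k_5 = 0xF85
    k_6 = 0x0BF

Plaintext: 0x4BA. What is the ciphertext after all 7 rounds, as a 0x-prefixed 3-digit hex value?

s_0 = plaintext = 0x4BA
s_1 = Round(s_0, k_0) = 0x48C
s_2 = Round(s_1, k_1) = 0x7E5
s_3 = Round(s_2, k_2) = 0xEFF
s_4 = Round(s_3, k_3) = 0x415
s_5 = Round(s_4, k_4) = 0xDE2
s_6 = Round(s_5, k_5) = 0x3A2
s_7 = Round(s_6, k_6) = 0x28B

0x28B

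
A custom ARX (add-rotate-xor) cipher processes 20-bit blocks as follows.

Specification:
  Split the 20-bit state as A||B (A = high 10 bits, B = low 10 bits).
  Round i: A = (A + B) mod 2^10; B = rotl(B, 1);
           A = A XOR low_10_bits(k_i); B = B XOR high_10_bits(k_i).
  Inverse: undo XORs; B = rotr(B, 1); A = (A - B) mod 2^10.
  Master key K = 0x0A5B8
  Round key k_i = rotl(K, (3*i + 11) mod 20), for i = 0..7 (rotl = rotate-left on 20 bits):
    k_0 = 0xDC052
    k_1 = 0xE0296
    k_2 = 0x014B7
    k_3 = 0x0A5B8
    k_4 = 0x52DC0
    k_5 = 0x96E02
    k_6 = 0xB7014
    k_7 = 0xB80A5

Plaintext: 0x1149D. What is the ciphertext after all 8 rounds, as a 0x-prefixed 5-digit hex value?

s_0 = plaintext = 0x1149D
s_1 = Round(s_0, k_0) = 0x2C24A
s_2 = Round(s_1, k_1) = 0x1B315
s_3 = Round(s_2, k_2) = 0xCDA2E
s_4 = Round(s_3, k_3) = 0x37074
s_5 = Round(s_4, k_4) = 0x241A3
s_6 = Round(s_5, k_5) = 0x0C51D
s_7 = Round(s_6, k_6) = 0x568E6
s_8 = Round(s_7, k_7) = 0xB972C

0xB972C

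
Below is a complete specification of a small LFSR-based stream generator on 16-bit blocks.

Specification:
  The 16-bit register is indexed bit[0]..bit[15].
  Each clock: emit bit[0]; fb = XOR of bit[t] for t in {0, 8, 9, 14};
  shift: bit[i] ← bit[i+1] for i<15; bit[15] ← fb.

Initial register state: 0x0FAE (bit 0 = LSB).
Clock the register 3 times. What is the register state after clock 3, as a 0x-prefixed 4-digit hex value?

0xC1F5

reg_0 = 0x0FAE
clock 1: out=0, reg = 0x07D7
clock 2: out=1, reg = 0x83EB
clock 3: out=1, reg = 0xC1F5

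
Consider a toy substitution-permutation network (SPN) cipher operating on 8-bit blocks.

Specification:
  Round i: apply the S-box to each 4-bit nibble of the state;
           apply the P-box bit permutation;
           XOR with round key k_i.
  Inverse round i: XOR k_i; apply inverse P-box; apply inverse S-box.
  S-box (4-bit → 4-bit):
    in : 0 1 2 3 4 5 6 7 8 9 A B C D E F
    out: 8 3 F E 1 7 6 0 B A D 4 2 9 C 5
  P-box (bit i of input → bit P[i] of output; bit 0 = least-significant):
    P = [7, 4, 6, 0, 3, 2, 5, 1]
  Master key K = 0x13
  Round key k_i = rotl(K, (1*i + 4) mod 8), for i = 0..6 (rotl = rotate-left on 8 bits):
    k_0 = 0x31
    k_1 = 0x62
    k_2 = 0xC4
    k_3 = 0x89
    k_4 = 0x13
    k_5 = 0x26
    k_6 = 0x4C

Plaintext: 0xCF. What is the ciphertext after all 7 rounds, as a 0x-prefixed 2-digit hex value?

0xED

s_0 = plaintext = 0xCF
s_1 = Round(s_0, k_0) = 0xF5
s_2 = Round(s_1, k_1) = 0x9A
s_3 = Round(s_2, k_2) = 0x03
s_4 = Round(s_3, k_3) = 0xDA
s_5 = Round(s_4, k_4) = 0xD8
s_6 = Round(s_5, k_5) = 0xBD
s_7 = Round(s_6, k_6) = 0xED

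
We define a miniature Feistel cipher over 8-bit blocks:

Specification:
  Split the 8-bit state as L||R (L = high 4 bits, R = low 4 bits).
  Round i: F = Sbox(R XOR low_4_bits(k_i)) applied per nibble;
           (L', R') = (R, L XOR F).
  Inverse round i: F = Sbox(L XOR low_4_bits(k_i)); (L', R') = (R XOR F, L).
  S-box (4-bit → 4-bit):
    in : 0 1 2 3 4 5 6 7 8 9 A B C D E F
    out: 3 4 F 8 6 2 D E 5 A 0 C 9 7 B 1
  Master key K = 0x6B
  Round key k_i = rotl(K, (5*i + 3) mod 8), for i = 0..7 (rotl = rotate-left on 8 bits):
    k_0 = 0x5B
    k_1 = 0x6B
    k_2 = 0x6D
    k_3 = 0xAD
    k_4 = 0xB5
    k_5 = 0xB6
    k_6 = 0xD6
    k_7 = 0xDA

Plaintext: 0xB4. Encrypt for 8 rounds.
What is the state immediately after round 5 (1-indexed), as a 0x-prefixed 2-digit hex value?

0x30

s_0 = plaintext = 0xB4
s_1 = Round(s_0, k_0) = 0x4A
s_2 = Round(s_1, k_1) = 0xA0
s_3 = Round(s_2, k_2) = 0x0D
s_4 = Round(s_3, k_3) = 0xD3
s_5 = Round(s_4, k_4) = 0x30
s_6 = Round(s_5, k_5) = 0x0E
s_7 = Round(s_6, k_6) = 0xE5
s_8 = Round(s_7, k_7) = 0x5F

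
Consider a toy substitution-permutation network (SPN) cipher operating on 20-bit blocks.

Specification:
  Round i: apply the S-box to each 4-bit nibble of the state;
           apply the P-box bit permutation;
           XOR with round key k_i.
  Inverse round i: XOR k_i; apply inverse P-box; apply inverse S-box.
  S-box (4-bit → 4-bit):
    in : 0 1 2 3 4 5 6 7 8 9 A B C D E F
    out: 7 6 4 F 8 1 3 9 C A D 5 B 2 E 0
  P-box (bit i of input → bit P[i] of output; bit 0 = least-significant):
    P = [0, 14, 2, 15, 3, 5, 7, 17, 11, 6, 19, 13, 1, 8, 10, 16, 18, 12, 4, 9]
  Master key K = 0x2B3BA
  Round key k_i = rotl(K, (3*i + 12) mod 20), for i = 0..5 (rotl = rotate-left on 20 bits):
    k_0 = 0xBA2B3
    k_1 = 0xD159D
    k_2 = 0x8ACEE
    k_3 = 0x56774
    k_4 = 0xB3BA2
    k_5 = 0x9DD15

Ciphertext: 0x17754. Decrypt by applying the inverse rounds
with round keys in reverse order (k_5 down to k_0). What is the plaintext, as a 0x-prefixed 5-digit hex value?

0xB400F

s_0 = ciphertext = 0x17754
s_1 = InvRound(s_0, k_5) = 0x4F3F7
s_2 = InvRound(s_1, k_4) = 0xB4043
s_3 = InvRound(s_2, k_3) = 0xA089B
s_4 = InvRound(s_3, k_2) = 0x2299A
s_5 = InvRound(s_4, k_1) = 0x6AA4B
s_6 = InvRound(s_5, k_0) = 0xB400F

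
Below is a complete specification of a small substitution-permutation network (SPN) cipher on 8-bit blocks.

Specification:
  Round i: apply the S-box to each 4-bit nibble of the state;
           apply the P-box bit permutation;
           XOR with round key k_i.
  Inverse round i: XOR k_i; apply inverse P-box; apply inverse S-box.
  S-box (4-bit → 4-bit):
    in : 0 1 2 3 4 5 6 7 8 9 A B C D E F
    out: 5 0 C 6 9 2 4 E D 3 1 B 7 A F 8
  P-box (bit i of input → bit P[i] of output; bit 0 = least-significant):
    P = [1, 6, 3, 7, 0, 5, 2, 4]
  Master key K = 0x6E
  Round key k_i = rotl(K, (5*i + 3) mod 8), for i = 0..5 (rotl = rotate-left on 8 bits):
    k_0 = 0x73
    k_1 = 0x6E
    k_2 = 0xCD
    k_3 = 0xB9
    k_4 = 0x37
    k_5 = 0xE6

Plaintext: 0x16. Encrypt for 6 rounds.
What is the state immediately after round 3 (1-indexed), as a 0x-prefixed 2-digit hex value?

s_0 = plaintext = 0x16
s_1 = Round(s_0, k_0) = 0x7B
s_2 = Round(s_1, k_1) = 0x98
s_3 = Round(s_2, k_2) = 0x66
s_4 = Round(s_3, k_3) = 0xB5
s_5 = Round(s_4, k_4) = 0x46
s_6 = Round(s_5, k_5) = 0xFF

0x66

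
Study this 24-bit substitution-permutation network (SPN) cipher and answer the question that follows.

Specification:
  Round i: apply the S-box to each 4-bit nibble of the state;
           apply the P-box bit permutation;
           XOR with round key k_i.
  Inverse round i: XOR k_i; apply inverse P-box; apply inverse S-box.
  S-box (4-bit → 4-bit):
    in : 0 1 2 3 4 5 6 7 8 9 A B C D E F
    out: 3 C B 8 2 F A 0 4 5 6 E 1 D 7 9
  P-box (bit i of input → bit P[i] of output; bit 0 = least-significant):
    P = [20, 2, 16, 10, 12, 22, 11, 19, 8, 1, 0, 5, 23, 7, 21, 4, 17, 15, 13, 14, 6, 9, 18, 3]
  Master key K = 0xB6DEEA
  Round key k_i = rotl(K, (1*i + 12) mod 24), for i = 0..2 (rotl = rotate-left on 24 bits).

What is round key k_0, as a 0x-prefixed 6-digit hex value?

0xEEAB6D

K = 0xB6DEEA
k_0 = rotl(K, (1*0+12) mod 24) = rotl(K, 12) = 0xEEAB6D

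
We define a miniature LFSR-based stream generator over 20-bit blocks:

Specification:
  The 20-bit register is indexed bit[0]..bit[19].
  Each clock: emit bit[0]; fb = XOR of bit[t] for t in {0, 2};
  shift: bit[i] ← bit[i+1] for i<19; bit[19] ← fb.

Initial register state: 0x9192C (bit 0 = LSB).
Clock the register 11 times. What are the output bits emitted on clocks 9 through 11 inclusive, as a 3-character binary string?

100

reg_0 = 0x9192C
clock 1: out=0, reg = 0xC8C96
clock 2: out=0, reg = 0xE464B
clock 3: out=1, reg = 0xF2325
clock 4: out=1, reg = 0x79192
clock 5: out=0, reg = 0x3C8C9
clock 6: out=1, reg = 0x9E464
clock 7: out=0, reg = 0xCF232
clock 8: out=0, reg = 0x67919
clock 9: out=1, reg = 0xB3C8C
clock 10: out=0, reg = 0xD9E46
clock 11: out=0, reg = 0xECF23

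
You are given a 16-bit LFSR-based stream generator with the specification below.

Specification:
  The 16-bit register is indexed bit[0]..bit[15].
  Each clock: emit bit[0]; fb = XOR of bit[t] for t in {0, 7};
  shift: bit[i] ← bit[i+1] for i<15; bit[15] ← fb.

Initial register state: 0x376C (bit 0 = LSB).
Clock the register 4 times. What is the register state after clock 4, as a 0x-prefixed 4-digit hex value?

reg_0 = 0x376C
clock 1: out=0, reg = 0x1BB6
clock 2: out=0, reg = 0x8DDB
clock 3: out=1, reg = 0x46ED
clock 4: out=1, reg = 0x2376

0x2376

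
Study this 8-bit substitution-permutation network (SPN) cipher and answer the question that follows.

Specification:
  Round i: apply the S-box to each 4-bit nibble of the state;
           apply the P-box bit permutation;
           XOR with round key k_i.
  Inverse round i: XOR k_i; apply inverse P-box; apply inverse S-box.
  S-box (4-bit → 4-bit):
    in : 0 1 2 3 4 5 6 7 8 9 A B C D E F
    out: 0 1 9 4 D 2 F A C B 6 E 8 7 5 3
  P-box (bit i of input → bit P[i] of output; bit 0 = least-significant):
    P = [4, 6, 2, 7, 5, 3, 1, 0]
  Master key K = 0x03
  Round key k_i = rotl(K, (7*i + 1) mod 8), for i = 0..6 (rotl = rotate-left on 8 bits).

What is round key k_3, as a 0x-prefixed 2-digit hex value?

K = 0x03
k_0 = rotl(K, (7*0+1) mod 8) = rotl(K, 1) = 0x06
k_1 = rotl(K, (7*1+1) mod 8) = rotl(K, 0) = 0x03
k_2 = rotl(K, (7*2+1) mod 8) = rotl(K, 7) = 0x81
k_3 = rotl(K, (7*3+1) mod 8) = rotl(K, 6) = 0xC0

0xC0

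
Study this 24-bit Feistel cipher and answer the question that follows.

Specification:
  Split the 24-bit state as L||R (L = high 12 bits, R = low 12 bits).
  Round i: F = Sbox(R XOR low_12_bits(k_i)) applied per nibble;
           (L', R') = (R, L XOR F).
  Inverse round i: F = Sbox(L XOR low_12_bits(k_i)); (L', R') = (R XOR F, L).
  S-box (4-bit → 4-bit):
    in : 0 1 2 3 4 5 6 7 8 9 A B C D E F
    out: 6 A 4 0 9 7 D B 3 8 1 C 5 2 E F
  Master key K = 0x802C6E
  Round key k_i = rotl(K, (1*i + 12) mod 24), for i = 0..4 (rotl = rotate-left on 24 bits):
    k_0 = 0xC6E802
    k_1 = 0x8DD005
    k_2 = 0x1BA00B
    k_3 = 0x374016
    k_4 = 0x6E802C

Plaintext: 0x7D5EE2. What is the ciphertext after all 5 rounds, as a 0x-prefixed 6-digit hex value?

0x8BA657

s_0 = plaintext = 0x7D5EE2
s_1 = Round(s_0, k_0) = 0xEE2A33
s_2 = Round(s_1, k_1) = 0xA33FEF
s_3 = Round(s_2, k_2) = 0xFEF5DA
s_4 = Round(s_3, k_3) = 0x5DA8BA
s_5 = Round(s_4, k_4) = 0x8BA657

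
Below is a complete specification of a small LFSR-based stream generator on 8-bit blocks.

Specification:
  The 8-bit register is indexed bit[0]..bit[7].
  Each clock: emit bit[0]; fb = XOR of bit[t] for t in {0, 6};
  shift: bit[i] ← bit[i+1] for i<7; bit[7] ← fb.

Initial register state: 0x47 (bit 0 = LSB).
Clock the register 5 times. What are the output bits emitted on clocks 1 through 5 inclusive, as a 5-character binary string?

11100

reg_0 = 0x47
clock 1: out=1, reg = 0x23
clock 2: out=1, reg = 0x91
clock 3: out=1, reg = 0xC8
clock 4: out=0, reg = 0xE4
clock 5: out=0, reg = 0xF2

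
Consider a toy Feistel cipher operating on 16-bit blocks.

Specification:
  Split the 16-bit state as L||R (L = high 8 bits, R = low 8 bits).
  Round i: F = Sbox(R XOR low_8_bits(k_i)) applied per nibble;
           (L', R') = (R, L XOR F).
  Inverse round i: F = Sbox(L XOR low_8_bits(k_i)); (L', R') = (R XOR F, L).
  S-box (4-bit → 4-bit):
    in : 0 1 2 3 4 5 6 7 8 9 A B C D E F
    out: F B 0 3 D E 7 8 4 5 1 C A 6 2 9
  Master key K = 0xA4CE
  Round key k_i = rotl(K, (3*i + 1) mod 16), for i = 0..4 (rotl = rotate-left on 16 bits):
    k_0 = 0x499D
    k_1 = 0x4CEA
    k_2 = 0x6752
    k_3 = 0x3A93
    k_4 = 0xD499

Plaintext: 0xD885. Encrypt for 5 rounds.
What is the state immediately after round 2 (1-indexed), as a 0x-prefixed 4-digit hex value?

0x6CC2

s_0 = plaintext = 0xD885
s_1 = Round(s_0, k_0) = 0x856C
s_2 = Round(s_1, k_1) = 0x6CC2
s_3 = Round(s_2, k_2) = 0xC233
s_4 = Round(s_3, k_3) = 0x33DD
s_5 = Round(s_4, k_4) = 0xDDEE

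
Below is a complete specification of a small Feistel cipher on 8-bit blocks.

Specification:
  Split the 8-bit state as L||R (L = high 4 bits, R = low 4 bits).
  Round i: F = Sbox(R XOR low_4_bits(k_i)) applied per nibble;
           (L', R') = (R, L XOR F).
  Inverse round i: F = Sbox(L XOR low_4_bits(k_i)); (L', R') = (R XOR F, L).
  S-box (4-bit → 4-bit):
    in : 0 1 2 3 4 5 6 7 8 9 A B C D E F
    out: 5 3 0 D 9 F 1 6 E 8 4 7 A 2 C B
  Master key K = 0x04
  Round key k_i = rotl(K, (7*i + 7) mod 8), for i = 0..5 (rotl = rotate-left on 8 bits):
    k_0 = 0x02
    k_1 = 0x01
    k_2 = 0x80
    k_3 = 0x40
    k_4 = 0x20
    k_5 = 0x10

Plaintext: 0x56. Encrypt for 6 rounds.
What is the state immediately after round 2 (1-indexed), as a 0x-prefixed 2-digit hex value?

0xC4

s_0 = plaintext = 0x56
s_1 = Round(s_0, k_0) = 0x6C
s_2 = Round(s_1, k_1) = 0xC4
s_3 = Round(s_2, k_2) = 0x45
s_4 = Round(s_3, k_3) = 0x5B
s_5 = Round(s_4, k_4) = 0xB2
s_6 = Round(s_5, k_5) = 0x2B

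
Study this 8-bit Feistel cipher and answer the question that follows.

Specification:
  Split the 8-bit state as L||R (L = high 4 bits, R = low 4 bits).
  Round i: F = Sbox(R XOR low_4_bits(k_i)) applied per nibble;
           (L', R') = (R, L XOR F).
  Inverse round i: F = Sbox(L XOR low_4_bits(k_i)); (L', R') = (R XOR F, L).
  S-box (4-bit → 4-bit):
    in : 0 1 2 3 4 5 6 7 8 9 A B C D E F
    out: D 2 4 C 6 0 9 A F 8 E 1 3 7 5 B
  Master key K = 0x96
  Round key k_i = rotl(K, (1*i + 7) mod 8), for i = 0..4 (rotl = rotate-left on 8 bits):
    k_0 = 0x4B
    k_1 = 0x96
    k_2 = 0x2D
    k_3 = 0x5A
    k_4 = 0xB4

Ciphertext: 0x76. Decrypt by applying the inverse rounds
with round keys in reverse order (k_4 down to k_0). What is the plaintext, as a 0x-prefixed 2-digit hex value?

s_0 = ciphertext = 0x76
s_1 = InvRound(s_0, k_4) = 0xA7
s_2 = InvRound(s_1, k_3) = 0xAA
s_3 = InvRound(s_2, k_2) = 0x0A
s_4 = InvRound(s_3, k_1) = 0x30
s_5 = InvRound(s_4, k_0) = 0xF3

0xF3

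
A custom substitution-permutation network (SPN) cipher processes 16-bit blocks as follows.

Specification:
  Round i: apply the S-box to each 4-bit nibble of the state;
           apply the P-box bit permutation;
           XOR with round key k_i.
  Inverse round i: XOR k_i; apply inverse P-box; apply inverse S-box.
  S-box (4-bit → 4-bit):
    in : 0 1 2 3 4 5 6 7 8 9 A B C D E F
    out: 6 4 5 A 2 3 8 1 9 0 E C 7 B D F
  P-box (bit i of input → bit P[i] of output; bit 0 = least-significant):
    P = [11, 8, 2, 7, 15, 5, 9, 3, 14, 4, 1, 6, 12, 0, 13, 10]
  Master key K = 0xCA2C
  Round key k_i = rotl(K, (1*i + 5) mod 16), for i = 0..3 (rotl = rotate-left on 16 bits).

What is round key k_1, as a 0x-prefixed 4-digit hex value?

0x8B32

K = 0xCA2C
k_0 = rotl(K, (1*0+5) mod 16) = rotl(K, 5) = 0x4599
k_1 = rotl(K, (1*1+5) mod 16) = rotl(K, 6) = 0x8B32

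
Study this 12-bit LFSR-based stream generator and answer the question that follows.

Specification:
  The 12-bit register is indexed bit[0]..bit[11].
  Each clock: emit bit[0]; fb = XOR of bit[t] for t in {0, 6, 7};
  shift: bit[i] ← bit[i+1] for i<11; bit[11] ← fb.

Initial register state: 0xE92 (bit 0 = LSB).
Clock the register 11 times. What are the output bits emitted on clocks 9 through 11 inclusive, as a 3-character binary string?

reg_0 = 0xE92
clock 1: out=0, reg = 0xF49
clock 2: out=1, reg = 0x7A4
clock 3: out=0, reg = 0xBD2
clock 4: out=0, reg = 0x5E9
clock 5: out=1, reg = 0xAF4
clock 6: out=0, reg = 0x57A
clock 7: out=0, reg = 0xABD
clock 8: out=1, reg = 0x55E
clock 9: out=0, reg = 0xAAF
clock 10: out=1, reg = 0x557
clock 11: out=1, reg = 0x2AB

011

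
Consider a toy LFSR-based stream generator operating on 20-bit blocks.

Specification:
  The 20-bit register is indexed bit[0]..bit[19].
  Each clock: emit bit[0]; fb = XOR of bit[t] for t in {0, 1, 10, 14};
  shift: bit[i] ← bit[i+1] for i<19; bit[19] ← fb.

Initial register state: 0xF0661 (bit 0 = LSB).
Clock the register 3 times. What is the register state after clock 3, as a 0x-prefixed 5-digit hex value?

reg_0 = 0xF0661
clock 1: out=1, reg = 0x78330
clock 2: out=0, reg = 0x3C198
clock 3: out=0, reg = 0x9E0CC

0x9E0CC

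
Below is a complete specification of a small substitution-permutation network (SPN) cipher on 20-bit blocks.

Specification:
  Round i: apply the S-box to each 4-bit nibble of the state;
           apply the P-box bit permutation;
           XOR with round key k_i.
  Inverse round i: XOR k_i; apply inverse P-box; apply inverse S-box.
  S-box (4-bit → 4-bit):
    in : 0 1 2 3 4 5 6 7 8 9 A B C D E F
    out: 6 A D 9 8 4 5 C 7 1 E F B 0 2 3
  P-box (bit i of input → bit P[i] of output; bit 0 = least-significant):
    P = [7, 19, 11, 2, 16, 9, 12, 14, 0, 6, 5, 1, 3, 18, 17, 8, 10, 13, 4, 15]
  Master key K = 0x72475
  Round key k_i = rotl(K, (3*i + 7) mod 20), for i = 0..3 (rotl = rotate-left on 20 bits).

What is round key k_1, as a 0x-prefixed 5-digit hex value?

0x1D5C9

K = 0x72475
k_0 = rotl(K, (3*0+7) mod 20) = rotl(K, 7) = 0x23AB9
k_1 = rotl(K, (3*1+7) mod 20) = rotl(K, 10) = 0x1D5C9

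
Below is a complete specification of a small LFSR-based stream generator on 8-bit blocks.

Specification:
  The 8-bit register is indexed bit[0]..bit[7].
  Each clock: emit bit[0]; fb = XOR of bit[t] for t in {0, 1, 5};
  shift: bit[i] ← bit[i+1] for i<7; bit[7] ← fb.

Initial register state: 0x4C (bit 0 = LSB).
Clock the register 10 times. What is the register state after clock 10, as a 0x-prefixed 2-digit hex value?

reg_0 = 0x4C
clock 1: out=0, reg = 0x26
clock 2: out=0, reg = 0x13
clock 3: out=1, reg = 0x09
clock 4: out=1, reg = 0x84
clock 5: out=0, reg = 0x42
clock 6: out=0, reg = 0xA1
clock 7: out=1, reg = 0x50
clock 8: out=0, reg = 0x28
clock 9: out=0, reg = 0x94
clock 10: out=0, reg = 0x4A

0x4A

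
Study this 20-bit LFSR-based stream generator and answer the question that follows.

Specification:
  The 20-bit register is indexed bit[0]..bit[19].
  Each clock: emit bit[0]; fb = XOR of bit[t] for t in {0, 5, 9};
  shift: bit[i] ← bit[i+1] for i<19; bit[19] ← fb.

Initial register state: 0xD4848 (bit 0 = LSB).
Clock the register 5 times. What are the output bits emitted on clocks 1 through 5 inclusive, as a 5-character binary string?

00010

reg_0 = 0xD4848
clock 1: out=0, reg = 0x6A424
clock 2: out=0, reg = 0xB5212
clock 3: out=0, reg = 0xDA909
clock 4: out=1, reg = 0xED484
clock 5: out=0, reg = 0x76A42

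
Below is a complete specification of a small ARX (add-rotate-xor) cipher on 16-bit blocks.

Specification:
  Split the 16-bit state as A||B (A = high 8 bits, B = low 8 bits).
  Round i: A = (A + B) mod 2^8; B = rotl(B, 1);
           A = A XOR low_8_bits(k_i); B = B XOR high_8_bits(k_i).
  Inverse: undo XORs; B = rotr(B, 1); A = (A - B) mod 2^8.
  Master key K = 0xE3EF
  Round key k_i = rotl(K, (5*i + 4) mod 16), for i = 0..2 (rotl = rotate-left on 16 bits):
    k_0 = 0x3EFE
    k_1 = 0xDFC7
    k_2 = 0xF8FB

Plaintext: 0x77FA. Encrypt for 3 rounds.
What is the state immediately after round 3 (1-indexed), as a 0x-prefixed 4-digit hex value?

0x1E68

s_0 = plaintext = 0x77FA
s_1 = Round(s_0, k_0) = 0x8FCB
s_2 = Round(s_1, k_1) = 0x9D48
s_3 = Round(s_2, k_2) = 0x1E68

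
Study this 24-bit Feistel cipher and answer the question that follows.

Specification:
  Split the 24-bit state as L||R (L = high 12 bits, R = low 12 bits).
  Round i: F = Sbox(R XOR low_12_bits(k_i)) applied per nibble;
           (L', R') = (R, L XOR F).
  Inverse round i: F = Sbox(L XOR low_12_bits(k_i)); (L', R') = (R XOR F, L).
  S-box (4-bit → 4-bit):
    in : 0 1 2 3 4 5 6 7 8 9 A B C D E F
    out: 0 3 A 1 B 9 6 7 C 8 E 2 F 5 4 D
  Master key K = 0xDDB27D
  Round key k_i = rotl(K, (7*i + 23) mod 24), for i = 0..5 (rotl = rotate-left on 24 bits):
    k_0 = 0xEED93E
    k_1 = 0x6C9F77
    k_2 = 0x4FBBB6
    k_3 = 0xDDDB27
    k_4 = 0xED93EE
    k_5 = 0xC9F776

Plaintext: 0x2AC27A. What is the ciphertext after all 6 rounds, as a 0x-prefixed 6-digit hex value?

0x410E21

s_0 = plaintext = 0x2AC27A
s_1 = Round(s_0, k_0) = 0x27A017
s_2 = Round(s_1, k_1) = 0x017F1A
s_3 = Round(s_2, k_2) = 0xF1ABF8
s_4 = Round(s_3, k_3) = 0xBF8F47
s_5 = Round(s_4, k_4) = 0xF47410
s_6 = Round(s_5, k_5) = 0x410E21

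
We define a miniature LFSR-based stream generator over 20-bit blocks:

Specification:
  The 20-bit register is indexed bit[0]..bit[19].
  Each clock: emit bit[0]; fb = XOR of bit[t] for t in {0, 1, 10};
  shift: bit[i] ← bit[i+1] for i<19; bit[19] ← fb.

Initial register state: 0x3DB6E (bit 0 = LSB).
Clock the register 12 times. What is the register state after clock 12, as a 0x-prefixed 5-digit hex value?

reg_0 = 0x3DB6E
clock 1: out=0, reg = 0x9EDB7
clock 2: out=1, reg = 0xCF6DB
clock 3: out=1, reg = 0xE7B6D
clock 4: out=1, reg = 0xF3DB6
clock 5: out=0, reg = 0x79EDB
clock 6: out=1, reg = 0xBCF6D
clock 7: out=1, reg = 0x5E7B6
clock 8: out=0, reg = 0x2F3DB
clock 9: out=1, reg = 0x179ED
clock 10: out=1, reg = 0x8BCF6
clock 11: out=0, reg = 0x45E7B
clock 12: out=1, reg = 0xA2F3D

0xA2F3D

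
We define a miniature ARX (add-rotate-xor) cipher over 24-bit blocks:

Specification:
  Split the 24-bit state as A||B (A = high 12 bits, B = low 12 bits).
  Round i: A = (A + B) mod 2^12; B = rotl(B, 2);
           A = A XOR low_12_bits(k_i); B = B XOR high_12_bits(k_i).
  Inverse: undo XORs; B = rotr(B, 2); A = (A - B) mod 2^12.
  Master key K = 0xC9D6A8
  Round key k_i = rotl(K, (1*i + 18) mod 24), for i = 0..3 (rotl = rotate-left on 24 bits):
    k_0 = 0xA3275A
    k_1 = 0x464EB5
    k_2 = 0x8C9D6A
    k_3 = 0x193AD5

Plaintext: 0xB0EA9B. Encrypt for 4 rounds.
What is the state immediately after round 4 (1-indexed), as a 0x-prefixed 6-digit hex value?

0x0293F0

s_0 = plaintext = 0xB0EA9B
s_1 = Round(s_0, k_0) = 0x2F305C
s_2 = Round(s_1, k_1) = 0xDFA514
s_3 = Round(s_2, k_2) = 0xE64C98
s_4 = Round(s_3, k_3) = 0x0293F0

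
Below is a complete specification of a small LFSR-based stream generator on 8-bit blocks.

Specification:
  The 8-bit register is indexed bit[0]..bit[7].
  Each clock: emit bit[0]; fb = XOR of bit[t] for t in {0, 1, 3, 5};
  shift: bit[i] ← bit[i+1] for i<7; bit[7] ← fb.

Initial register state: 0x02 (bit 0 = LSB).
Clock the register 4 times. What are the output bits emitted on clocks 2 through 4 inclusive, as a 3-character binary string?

reg_0 = 0x02
clock 1: out=0, reg = 0x81
clock 2: out=1, reg = 0xC0
clock 3: out=0, reg = 0x60
clock 4: out=0, reg = 0xB0

100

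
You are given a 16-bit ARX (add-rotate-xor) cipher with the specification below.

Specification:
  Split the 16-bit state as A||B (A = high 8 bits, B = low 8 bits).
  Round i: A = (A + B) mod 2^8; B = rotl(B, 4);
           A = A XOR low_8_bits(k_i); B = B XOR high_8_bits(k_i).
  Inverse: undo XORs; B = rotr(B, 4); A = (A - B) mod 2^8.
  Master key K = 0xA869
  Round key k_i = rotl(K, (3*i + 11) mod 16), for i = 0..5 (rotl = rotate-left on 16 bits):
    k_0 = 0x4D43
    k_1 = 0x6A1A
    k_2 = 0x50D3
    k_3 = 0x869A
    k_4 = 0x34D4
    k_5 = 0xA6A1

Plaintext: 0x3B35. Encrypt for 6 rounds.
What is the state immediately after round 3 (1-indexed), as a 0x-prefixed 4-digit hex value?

0x05E8

s_0 = plaintext = 0x3B35
s_1 = Round(s_0, k_0) = 0x331E
s_2 = Round(s_1, k_1) = 0x4B8B
s_3 = Round(s_2, k_2) = 0x05E8
s_4 = Round(s_3, k_3) = 0x7708
s_5 = Round(s_4, k_4) = 0xABB4
s_6 = Round(s_5, k_5) = 0xFEED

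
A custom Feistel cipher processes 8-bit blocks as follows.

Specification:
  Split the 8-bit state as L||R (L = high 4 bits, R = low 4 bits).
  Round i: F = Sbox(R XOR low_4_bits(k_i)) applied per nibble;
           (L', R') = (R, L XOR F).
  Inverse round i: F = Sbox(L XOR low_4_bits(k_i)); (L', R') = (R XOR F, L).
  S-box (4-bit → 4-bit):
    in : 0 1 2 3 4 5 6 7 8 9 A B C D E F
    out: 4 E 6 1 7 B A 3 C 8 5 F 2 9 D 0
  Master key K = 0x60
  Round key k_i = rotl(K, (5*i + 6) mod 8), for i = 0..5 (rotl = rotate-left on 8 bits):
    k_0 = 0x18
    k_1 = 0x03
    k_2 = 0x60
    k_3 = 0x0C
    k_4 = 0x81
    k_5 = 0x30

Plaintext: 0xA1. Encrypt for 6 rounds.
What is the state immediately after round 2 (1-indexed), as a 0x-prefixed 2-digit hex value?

s_0 = plaintext = 0xA1
s_1 = Round(s_0, k_0) = 0x12
s_2 = Round(s_1, k_1) = 0x2F
s_3 = Round(s_2, k_2) = 0xF2
s_4 = Round(s_3, k_3) = 0x22
s_5 = Round(s_4, k_4) = 0x23
s_6 = Round(s_5, k_5) = 0x33

0x2F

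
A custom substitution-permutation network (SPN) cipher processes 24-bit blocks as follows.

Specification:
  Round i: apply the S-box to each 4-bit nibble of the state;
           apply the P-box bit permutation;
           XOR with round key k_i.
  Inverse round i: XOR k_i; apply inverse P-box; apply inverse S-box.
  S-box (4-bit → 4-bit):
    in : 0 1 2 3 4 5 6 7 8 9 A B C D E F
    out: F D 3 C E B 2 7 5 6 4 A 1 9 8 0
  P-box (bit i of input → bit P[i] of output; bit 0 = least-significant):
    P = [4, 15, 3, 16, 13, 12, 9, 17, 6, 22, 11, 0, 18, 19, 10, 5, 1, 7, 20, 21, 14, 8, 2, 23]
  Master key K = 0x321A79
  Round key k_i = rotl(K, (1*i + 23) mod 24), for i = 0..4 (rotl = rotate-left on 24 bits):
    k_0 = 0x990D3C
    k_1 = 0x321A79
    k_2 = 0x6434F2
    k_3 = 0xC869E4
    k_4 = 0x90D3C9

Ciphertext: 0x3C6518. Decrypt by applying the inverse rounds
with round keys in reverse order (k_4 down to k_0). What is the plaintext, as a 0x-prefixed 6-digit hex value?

s_0 = ciphertext = 0x3C6518
s_1 = InvRound(s_0, k_4) = 0xEB7D72
s_2 = InvRound(s_1, k_3) = 0xA5AFBD
s_3 = InvRound(s_2, k_2) = 0x4CF094
s_4 = InvRound(s_3, k_1) = 0x845019
s_5 = InvRound(s_4, k_0) = 0x7A036E

0x7A036E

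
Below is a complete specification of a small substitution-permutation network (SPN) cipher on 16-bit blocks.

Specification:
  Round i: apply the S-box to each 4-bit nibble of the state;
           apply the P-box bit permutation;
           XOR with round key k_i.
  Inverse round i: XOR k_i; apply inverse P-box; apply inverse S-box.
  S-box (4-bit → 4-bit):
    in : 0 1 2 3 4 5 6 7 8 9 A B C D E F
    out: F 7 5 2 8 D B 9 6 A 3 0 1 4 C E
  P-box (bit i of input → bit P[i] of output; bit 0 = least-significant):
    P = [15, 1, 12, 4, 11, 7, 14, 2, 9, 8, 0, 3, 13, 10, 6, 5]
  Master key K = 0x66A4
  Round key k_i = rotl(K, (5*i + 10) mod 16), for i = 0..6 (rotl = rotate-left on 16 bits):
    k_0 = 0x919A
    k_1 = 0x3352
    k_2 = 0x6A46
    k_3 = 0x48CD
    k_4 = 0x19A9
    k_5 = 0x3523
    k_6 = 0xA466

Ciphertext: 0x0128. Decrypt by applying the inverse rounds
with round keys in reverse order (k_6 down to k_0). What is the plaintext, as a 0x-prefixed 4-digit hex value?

s_0 = ciphertext = 0x0128
s_1 = InvRound(s_0, k_6) = 0x194A
s_2 = InvRound(s_1, k_5) = 0x0ECB
s_3 = InvRound(s_2, k_4) = 0xFAB8
s_4 = InvRound(s_3, k_3) = 0x5245
s_5 = InvRound(s_4, k_2) = 0xCDC8
s_6 = InvRound(s_5, k_1) = 0xA710
s_7 = InvRound(s_6, k_0) = 0xA738

0xA738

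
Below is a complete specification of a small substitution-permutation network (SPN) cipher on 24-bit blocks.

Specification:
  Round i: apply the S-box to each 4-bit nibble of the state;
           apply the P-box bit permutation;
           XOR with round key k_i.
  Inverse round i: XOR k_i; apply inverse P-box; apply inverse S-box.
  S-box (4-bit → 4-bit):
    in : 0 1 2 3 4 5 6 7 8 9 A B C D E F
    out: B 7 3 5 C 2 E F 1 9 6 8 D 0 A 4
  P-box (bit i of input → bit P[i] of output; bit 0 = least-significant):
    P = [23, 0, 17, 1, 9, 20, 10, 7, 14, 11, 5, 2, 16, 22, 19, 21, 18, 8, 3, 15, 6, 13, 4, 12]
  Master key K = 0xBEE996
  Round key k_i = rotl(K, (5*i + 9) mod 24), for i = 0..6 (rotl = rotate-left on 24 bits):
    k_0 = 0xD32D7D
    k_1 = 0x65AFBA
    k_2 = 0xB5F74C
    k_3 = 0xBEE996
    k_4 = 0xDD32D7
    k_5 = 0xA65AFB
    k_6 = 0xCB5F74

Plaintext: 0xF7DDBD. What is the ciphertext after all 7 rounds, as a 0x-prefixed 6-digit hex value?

s_0 = plaintext = 0xF7DDBD
s_1 = Round(s_0, k_0) = 0xD7ACE5
s_2 = Round(s_1, k_1) = 0x396E17
s_3 = Round(s_2, k_2) = 0x4B791B
s_4 = Round(s_3, k_3) = 0xC73F80
s_5 = Round(s_4, k_4) = 0x50A1AC
s_6 = Round(s_5, k_5) = 0x78B7D9
s_7 = Round(s_6, k_6) = 0x6F2702

0x6F2702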